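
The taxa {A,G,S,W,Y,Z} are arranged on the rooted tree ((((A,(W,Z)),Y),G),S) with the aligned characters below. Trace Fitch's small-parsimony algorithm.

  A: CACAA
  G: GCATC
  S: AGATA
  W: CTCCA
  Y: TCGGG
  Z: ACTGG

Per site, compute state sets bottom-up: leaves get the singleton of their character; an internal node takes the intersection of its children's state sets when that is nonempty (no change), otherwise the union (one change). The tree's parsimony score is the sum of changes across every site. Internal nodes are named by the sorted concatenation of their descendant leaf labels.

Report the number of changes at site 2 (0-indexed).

3

site 0, node WZ: W={C} ∪ Z={A} → {A,C} (+1)
site 0, node AWZ: A={C} ∩ WZ={A,C} → {C} (+0)
site 0, node AWYZ: AWZ={C} ∪ Y={T} → {C,T} (+1)
site 0, node AGWYZ: AWYZ={C,T} ∪ G={G} → {C,G,T} (+1)
site 0, node AGSWYZ: AGWYZ={C,G,T} ∪ S={A} → {A,C,G,T} (+1)
site 1, node WZ: W={T} ∪ Z={C} → {C,T} (+1)
site 1, node AWZ: A={A} ∪ WZ={C,T} → {A,C,T} (+1)
site 1, node AWYZ: AWZ={A,C,T} ∩ Y={C} → {C} (+0)
site 1, node AGWYZ: AWYZ={C} ∩ G={C} → {C} (+0)
site 1, node AGSWYZ: AGWYZ={C} ∪ S={G} → {C,G} (+1)
site 2, node WZ: W={C} ∪ Z={T} → {C,T} (+1)
site 2, node AWZ: A={C} ∩ WZ={C,T} → {C} (+0)
site 2, node AWYZ: AWZ={C} ∪ Y={G} → {C,G} (+1)
site 2, node AGWYZ: AWYZ={C,G} ∪ G={A} → {A,C,G} (+1)
site 2, node AGSWYZ: AGWYZ={A,C,G} ∩ S={A} → {A} (+0)
site 3, node WZ: W={C} ∪ Z={G} → {C,G} (+1)
site 3, node AWZ: A={A} ∪ WZ={C,G} → {A,C,G} (+1)
site 3, node AWYZ: AWZ={A,C,G} ∩ Y={G} → {G} (+0)
site 3, node AGWYZ: AWYZ={G} ∪ G={T} → {G,T} (+1)
site 3, node AGSWYZ: AGWYZ={G,T} ∩ S={T} → {T} (+0)
site 4, node WZ: W={A} ∪ Z={G} → {A,G} (+1)
site 4, node AWZ: A={A} ∩ WZ={A,G} → {A} (+0)
site 4, node AWYZ: AWZ={A} ∪ Y={G} → {A,G} (+1)
site 4, node AGWYZ: AWYZ={A,G} ∪ G={C} → {A,C,G} (+1)
site 4, node AGSWYZ: AGWYZ={A,C,G} ∩ S={A} → {A} (+0)
per-site changes: [4, 3, 3, 3, 3]; total = 16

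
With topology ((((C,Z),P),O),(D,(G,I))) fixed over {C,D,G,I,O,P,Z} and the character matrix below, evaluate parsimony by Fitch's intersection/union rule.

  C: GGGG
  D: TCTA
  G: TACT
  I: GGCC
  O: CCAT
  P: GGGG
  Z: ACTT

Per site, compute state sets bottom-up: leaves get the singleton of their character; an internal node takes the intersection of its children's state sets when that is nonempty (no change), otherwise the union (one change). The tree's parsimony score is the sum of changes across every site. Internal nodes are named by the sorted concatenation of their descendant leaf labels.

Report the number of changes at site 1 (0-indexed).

4

[col 0] CZ: children C:{G}, Z:{A} ∪→ {A,G}; cost 1
[col 0] CPZ: children CZ:{A,G}, P:{G} ∩→ {G}; cost 0
[col 0] COPZ: children CPZ:{G}, O:{C} ∪→ {C,G}; cost 1
[col 0] GI: children G:{T}, I:{G} ∪→ {G,T}; cost 1
[col 0] DGI: children D:{T}, GI:{G,T} ∩→ {T}; cost 0
[col 0] CDGIOPZ: children COPZ:{C,G}, DGI:{T} ∪→ {C,G,T}; cost 1
[col 1] CZ: children C:{G}, Z:{C} ∪→ {C,G}; cost 1
[col 1] CPZ: children CZ:{C,G}, P:{G} ∩→ {G}; cost 0
[col 1] COPZ: children CPZ:{G}, O:{C} ∪→ {C,G}; cost 1
[col 1] GI: children G:{A}, I:{G} ∪→ {A,G}; cost 1
[col 1] DGI: children D:{C}, GI:{A,G} ∪→ {A,C,G}; cost 1
[col 1] CDGIOPZ: children COPZ:{C,G}, DGI:{A,C,G} ∩→ {C,G}; cost 0
[col 2] CZ: children C:{G}, Z:{T} ∪→ {G,T}; cost 1
[col 2] CPZ: children CZ:{G,T}, P:{G} ∩→ {G}; cost 0
[col 2] COPZ: children CPZ:{G}, O:{A} ∪→ {A,G}; cost 1
[col 2] GI: children G:{C}, I:{C} ∩→ {C}; cost 0
[col 2] DGI: children D:{T}, GI:{C} ∪→ {C,T}; cost 1
[col 2] CDGIOPZ: children COPZ:{A,G}, DGI:{C,T} ∪→ {A,C,G,T}; cost 1
[col 3] CZ: children C:{G}, Z:{T} ∪→ {G,T}; cost 1
[col 3] CPZ: children CZ:{G,T}, P:{G} ∩→ {G}; cost 0
[col 3] COPZ: children CPZ:{G}, O:{T} ∪→ {G,T}; cost 1
[col 3] GI: children G:{T}, I:{C} ∪→ {C,T}; cost 1
[col 3] DGI: children D:{A}, GI:{C,T} ∪→ {A,C,T}; cost 1
[col 3] CDGIOPZ: children COPZ:{G,T}, DGI:{A,C,T} ∩→ {T}; cost 0
per-site changes: [4, 4, 4, 4]; total = 16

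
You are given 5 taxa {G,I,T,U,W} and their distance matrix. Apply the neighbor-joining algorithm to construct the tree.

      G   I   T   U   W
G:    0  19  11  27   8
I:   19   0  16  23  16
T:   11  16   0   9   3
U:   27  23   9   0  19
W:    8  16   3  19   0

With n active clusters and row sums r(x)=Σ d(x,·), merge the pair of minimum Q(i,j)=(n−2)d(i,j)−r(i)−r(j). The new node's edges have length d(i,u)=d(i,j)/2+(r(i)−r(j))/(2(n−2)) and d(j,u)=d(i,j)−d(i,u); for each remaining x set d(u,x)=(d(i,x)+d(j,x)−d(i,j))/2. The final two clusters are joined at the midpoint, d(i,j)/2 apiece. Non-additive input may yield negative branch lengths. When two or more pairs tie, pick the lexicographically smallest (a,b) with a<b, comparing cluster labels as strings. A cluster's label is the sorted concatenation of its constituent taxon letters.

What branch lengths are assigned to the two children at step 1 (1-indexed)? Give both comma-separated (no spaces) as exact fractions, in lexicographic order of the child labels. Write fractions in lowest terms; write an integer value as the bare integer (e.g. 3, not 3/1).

1. join T+U (d=9, Q=-90) ⇒ TU; edges |T|=-2, |U|=11
  updated: d(G,TU)=29/2, d(I,TU)=15, d(TU,W)=13/2
2. join G+W (d=8, Q=-56) ⇒ GW; edges |G|=27/4, |W|=5/4
  updated: d(GW,I)=27/2, d(GW,TU)=13/2
3. join GW+I (d=27/2, Q=-35) ⇒ GIW; edges |GW|=5/2, |I|=11
  updated: d(GIW,TU)=4
4. join GIW+TU (d=4) ⇒ GITUW; edges |GIW|=2, |TU|=2
final tree: (((G:27/4,W:5/4):5/2,I:11):2,(T:-2,U:11):2)
total length: 69/2

-2,11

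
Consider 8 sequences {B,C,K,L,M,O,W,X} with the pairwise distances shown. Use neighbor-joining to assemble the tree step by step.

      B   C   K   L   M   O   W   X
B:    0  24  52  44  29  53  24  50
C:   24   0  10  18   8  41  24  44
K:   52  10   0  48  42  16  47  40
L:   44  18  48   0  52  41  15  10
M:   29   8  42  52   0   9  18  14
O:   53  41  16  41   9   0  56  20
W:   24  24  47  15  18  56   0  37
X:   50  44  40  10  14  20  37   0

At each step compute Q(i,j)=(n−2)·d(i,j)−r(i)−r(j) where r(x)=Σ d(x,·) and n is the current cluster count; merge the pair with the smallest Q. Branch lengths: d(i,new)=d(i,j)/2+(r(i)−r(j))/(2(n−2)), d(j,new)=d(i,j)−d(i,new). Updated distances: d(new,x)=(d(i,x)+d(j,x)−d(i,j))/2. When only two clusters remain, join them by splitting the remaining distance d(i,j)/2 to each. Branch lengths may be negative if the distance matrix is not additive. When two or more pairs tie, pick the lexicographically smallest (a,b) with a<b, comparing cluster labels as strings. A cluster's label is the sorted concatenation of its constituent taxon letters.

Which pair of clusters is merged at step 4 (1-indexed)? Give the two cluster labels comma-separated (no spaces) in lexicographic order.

1. join K+O (d=16, Q=-395) ⇒ KO; edges |K|=115/12, |O|=77/12
  updated: d(B,KO)=89/2, d(C,KO)=35/2, d(KO,L)=73/2, d(KO,M)=35/2, d(KO,W)=87/2, d(KO,X)=22
2. join L+X (d=10, Q=-605/2) ⇒ LX; edges |L|=97/20, |X|=103/20
  updated: d(B,LX)=42, d(C,LX)=26, d(KO,LX)=97/4, d(LX,M)=28, d(LX,W)=21
3. join B+W (d=24, Q=-198) ⇒ BW; edges |B|=129/8, |W|=63/8
  updated: d(BW,C)=12, d(BW,KO)=32, d(BW,LX)=39/2, d(BW,M)=23/2
4. join KO+LX (d=97/4, Q=-465/4) ⇒ KLOX; edges |KO|=265/24, |LX|=317/24
  updated: d(BW,KLOX)=109/8, d(C,KLOX)=77/8, d(KLOX,M)=85/8
5. join BW+M (d=23/2, Q=-177/4) ⇒ BMW; edges |BW|=15/2, |M|=4
  updated: d(BMW,C)=17/4, d(BMW,KLOX)=51/8
6. join BMW+C (d=17/4, Q=-81/4) ⇒ BCMW; edges |BMW|=1/2, |C|=15/4
  updated: d(BCMW,KLOX)=47/8
7. join BCMW+KLOX (d=47/8) ⇒ BCKLMOWX; edges |BCMW|=47/16, |KLOX|=47/16
final tree: ((((B:129/8,W:63/8):15/2,M:4):1/2,C:15/4):47/16,((K:115/12,O:77/12):265/24,(L:97/20,X:103/20):317/24):47/16)
total length: 767/8

KO,LX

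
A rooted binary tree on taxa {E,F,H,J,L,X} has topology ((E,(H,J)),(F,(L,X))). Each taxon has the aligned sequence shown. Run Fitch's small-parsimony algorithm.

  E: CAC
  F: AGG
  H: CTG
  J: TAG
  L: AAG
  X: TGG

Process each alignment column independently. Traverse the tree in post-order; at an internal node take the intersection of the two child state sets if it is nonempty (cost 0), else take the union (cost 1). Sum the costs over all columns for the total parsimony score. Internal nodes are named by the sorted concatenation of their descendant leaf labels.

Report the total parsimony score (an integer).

7

HJ@0: {C} ∪ {T} = {C,T} (union, +1)
EHJ@0: {C} ∩ {C,T} = {C} (intersection, +0)
LX@0: {A} ∪ {T} = {A,T} (union, +1)
FLX@0: {A} ∩ {A,T} = {A} (intersection, +0)
EFHJLX@0: {C} ∪ {A} = {A,C} (union, +1)
HJ@1: {T} ∪ {A} = {A,T} (union, +1)
EHJ@1: {A} ∩ {A,T} = {A} (intersection, +0)
LX@1: {A} ∪ {G} = {A,G} (union, +1)
FLX@1: {G} ∩ {A,G} = {G} (intersection, +0)
EFHJLX@1: {A} ∪ {G} = {A,G} (union, +1)
HJ@2: {G} ∩ {G} = {G} (intersection, +0)
EHJ@2: {C} ∪ {G} = {C,G} (union, +1)
LX@2: {G} ∩ {G} = {G} (intersection, +0)
FLX@2: {G} ∩ {G} = {G} (intersection, +0)
EFHJLX@2: {C,G} ∩ {G} = {G} (intersection, +0)
per-site changes: [3, 3, 1]; total = 7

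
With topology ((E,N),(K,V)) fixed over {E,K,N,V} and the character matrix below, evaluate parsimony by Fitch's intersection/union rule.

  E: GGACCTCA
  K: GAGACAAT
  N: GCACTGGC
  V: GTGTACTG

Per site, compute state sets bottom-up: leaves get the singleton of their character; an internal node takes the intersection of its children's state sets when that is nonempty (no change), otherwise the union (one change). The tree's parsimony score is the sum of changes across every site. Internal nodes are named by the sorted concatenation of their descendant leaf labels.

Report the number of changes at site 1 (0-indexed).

3

EN@0: {G} ∩ {G} = {G} (intersection, +0)
KV@0: {G} ∩ {G} = {G} (intersection, +0)
EKNV@0: {G} ∩ {G} = {G} (intersection, +0)
EN@1: {G} ∪ {C} = {C,G} (union, +1)
KV@1: {A} ∪ {T} = {A,T} (union, +1)
EKNV@1: {C,G} ∪ {A,T} = {A,C,G,T} (union, +1)
EN@2: {A} ∩ {A} = {A} (intersection, +0)
KV@2: {G} ∩ {G} = {G} (intersection, +0)
EKNV@2: {A} ∪ {G} = {A,G} (union, +1)
EN@3: {C} ∩ {C} = {C} (intersection, +0)
KV@3: {A} ∪ {T} = {A,T} (union, +1)
EKNV@3: {C} ∪ {A,T} = {A,C,T} (union, +1)
EN@4: {C} ∪ {T} = {C,T} (union, +1)
KV@4: {C} ∪ {A} = {A,C} (union, +1)
EKNV@4: {C,T} ∩ {A,C} = {C} (intersection, +0)
EN@5: {T} ∪ {G} = {G,T} (union, +1)
KV@5: {A} ∪ {C} = {A,C} (union, +1)
EKNV@5: {G,T} ∪ {A,C} = {A,C,G,T} (union, +1)
EN@6: {C} ∪ {G} = {C,G} (union, +1)
KV@6: {A} ∪ {T} = {A,T} (union, +1)
EKNV@6: {C,G} ∪ {A,T} = {A,C,G,T} (union, +1)
EN@7: {A} ∪ {C} = {A,C} (union, +1)
KV@7: {T} ∪ {G} = {G,T} (union, +1)
EKNV@7: {A,C} ∪ {G,T} = {A,C,G,T} (union, +1)
per-site changes: [0, 3, 1, 2, 2, 3, 3, 3]; total = 17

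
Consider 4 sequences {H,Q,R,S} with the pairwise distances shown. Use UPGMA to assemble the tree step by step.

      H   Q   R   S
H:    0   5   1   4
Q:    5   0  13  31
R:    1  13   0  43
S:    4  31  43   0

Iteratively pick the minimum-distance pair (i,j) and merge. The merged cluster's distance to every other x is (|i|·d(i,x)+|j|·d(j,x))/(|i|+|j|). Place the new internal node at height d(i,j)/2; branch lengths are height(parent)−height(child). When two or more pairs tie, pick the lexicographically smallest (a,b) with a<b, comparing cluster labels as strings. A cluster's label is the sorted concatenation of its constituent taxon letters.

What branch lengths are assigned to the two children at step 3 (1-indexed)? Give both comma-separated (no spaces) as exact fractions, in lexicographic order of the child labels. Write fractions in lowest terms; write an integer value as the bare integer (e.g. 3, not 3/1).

iteration 1: select H,R (d=1); attach at lengths (1/2, 1/2); label the merged cluster HR
  updated: d(HR,Q)=9, d(HR,S)=47/2
iteration 2: select HR,Q (d=9); attach at lengths (4, 9/2); label the merged cluster HQR
  updated: d(HQR,S)=26
iteration 3: select HQR,S (d=26); attach at lengths (17/2, 13); label the merged cluster HQRS
final tree: (((H:1/2,R:1/2):4,Q:9/2):17/2,S:13)
total length: 31

17/2,13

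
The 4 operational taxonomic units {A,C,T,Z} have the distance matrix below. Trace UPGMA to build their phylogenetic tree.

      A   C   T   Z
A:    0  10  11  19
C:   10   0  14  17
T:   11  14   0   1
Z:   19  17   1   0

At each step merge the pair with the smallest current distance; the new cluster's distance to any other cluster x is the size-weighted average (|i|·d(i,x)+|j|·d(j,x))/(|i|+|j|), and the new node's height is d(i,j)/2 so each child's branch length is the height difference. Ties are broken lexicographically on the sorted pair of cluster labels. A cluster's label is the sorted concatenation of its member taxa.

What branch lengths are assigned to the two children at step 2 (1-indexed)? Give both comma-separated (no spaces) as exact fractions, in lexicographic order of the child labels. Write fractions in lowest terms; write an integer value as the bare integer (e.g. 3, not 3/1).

5,5

iteration 1: select T,Z (d=1); attach at lengths (1/2, 1/2); label the merged cluster TZ
  updated: d(A,TZ)=15, d(C,TZ)=31/2
iteration 2: select A,C (d=10); attach at lengths (5, 5); label the merged cluster AC
  updated: d(AC,TZ)=61/4
iteration 3: select AC,TZ (d=61/4); attach at lengths (21/8, 57/8); label the merged cluster ACTZ
final tree: ((A:5,C:5):21/8,(T:1/2,Z:1/2):57/8)
total length: 83/4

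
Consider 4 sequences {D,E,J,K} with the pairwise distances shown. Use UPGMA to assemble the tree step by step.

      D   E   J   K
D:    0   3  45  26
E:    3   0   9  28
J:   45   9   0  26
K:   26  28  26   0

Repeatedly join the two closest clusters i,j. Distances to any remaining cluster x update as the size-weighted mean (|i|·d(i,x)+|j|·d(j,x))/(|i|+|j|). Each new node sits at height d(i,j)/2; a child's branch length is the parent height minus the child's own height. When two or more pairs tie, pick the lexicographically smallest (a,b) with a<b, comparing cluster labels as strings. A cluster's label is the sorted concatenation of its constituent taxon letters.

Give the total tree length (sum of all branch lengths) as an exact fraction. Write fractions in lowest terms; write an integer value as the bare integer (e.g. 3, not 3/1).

step 1: merge (D,E) at d=3; branch lengths D→3/2, E→3/2; new cluster DE
  updated: d(DE,J)=27, d(DE,K)=27
step 2: merge (J,K) at d=26; branch lengths J→13, K→13; new cluster JK
  updated: d(DE,JK)=27
step 3: merge (DE,JK) at d=27; branch lengths DE→12, JK→1/2; new cluster DEJK
final tree: ((D:3/2,E:3/2):12,(J:13,K:13):1/2)
total length: 83/2

83/2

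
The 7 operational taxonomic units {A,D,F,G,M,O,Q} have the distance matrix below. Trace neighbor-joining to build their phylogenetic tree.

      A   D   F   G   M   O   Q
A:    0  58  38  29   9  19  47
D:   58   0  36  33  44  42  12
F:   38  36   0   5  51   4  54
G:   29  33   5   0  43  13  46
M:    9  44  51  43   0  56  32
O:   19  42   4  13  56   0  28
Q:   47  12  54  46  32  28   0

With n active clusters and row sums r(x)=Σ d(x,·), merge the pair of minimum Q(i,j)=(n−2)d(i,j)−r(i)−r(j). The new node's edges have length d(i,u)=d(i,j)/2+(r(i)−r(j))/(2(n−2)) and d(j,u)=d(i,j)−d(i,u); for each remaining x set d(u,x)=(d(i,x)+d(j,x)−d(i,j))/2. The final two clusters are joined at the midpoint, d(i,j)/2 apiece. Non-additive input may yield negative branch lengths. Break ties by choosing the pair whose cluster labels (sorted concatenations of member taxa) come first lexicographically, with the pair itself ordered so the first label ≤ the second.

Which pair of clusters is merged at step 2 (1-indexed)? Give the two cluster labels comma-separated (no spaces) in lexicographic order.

1. join A+M (d=9, Q=-390) ⇒ AM; edges |A|=1, |M|=8
  updated: d(AM,D)=93/2, d(AM,F)=40, d(AM,G)=63/2, d(AM,O)=33, d(AM,Q)=35
2. join D+Q (d=12, Q=-593/2) ⇒ DQ; edges |D|=85/16, |Q|=107/16
  updated: d(AM,DQ)=139/4, d(DQ,F)=39, d(DQ,G)=67/2, d(DQ,O)=29
3. join AM+DQ (d=139/4, Q=-685/4) ⇒ ADMQ; edges |AM|=143/8, |DQ|=135/8
  updated: d(ADMQ,F)=177/8, d(ADMQ,G)=121/8, d(ADMQ,O)=109/8
4. join ADMQ+O (d=109/8, Q=-217/4) ⇒ ADMOQ; edges |ADMQ|=95/8, |O|=7/4
  updated: d(ADMOQ,F)=25/4, d(ADMOQ,G)=29/4
5. join ADMOQ+F (d=25/4, Q=-37/2) ⇒ ADFMOQ; edges |ADMOQ|=17/4, |F|=2
  updated: d(ADFMOQ,G)=3
6. join ADFMOQ+G (d=3) ⇒ ADFGMOQ; edges |ADFMOQ|=3/2, |G|=3/2
final tree: (((((A:1,M:8):143/8,(D:85/16,Q:107/16):135/8):95/8,O:7/4):17/4,F:2):3/2,G:3/2)
total length: 629/8

D,Q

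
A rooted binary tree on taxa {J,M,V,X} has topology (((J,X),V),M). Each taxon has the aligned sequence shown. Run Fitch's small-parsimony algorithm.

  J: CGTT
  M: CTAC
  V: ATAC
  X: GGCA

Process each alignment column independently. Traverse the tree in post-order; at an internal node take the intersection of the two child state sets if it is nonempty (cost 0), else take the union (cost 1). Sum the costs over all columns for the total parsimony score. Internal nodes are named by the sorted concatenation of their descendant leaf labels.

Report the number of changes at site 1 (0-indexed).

JX@0: {C} ∪ {G} = {C,G} (union, +1)
JVX@0: {C,G} ∪ {A} = {A,C,G} (union, +1)
JMVX@0: {A,C,G} ∩ {C} = {C} (intersection, +0)
JX@1: {G} ∩ {G} = {G} (intersection, +0)
JVX@1: {G} ∪ {T} = {G,T} (union, +1)
JMVX@1: {G,T} ∩ {T} = {T} (intersection, +0)
JX@2: {T} ∪ {C} = {C,T} (union, +1)
JVX@2: {C,T} ∪ {A} = {A,C,T} (union, +1)
JMVX@2: {A,C,T} ∩ {A} = {A} (intersection, +0)
JX@3: {T} ∪ {A} = {A,T} (union, +1)
JVX@3: {A,T} ∪ {C} = {A,C,T} (union, +1)
JMVX@3: {A,C,T} ∩ {C} = {C} (intersection, +0)
per-site changes: [2, 1, 2, 2]; total = 7

1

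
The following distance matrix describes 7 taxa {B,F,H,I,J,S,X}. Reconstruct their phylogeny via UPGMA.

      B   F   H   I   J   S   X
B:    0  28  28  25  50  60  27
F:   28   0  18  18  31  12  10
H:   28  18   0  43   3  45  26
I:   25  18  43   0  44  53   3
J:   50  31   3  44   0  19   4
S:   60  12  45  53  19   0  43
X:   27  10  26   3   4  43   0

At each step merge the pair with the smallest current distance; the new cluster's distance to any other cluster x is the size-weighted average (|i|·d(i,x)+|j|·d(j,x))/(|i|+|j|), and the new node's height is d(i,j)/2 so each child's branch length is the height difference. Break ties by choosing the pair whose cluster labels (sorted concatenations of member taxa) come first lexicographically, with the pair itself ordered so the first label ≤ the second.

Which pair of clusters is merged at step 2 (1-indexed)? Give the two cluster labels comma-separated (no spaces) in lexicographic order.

iteration 1: select H,J (d=3); attach at lengths (3/2, 3/2); label the merged cluster HJ
  updated: d(B,HJ)=39, d(F,HJ)=49/2, d(HJ,I)=87/2, d(HJ,S)=32, d(HJ,X)=15
iteration 2: select I,X (d=3); attach at lengths (3/2, 3/2); label the merged cluster IX
  updated: d(B,IX)=26, d(F,IX)=14, d(HJ,IX)=117/4, d(IX,S)=48
iteration 3: select F,S (d=12); attach at lengths (6, 6); label the merged cluster FS
  updated: d(B,FS)=44, d(FS,HJ)=113/4, d(FS,IX)=31
iteration 4: select B,IX (d=26); attach at lengths (13, 23/2); label the merged cluster BIX
  updated: d(BIX,FS)=106/3, d(BIX,HJ)=65/2
iteration 5: select FS,HJ (d=113/4); attach at lengths (65/8, 101/8); label the merged cluster FHJS
  updated: d(BIX,FHJS)=407/12
iteration 6: select BIX,FHJS (d=407/12); attach at lengths (95/24, 17/6); label the merged cluster BFHIJSX
final tree: ((B:13,(I:3/2,X:3/2):23/2):95/24,((F:6,S:6):65/8,(H:3/2,J:3/2):101/8):17/6)
total length: 1681/24

I,X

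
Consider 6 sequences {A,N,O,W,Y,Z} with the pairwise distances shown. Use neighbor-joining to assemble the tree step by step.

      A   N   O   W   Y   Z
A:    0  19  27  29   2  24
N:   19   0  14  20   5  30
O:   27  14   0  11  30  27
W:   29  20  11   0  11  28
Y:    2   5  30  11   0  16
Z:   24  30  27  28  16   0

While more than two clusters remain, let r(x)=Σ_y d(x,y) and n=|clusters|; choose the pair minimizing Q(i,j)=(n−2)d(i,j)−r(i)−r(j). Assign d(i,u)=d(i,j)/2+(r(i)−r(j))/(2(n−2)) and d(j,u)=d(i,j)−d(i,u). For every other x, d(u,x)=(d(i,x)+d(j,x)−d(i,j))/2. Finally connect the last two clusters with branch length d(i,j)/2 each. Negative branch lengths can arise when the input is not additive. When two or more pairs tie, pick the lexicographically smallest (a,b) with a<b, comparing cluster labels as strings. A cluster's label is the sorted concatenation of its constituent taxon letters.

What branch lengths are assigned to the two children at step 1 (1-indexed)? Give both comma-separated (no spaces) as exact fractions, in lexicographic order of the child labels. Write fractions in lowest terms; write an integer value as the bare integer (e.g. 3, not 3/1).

step 1: merge (O,W) at d=11, Q=-164; branch lengths O→27/4, W→17/4; new cluster OW
  updated: d(A,OW)=45/2, d(N,OW)=23/2, d(OW,Y)=15, d(OW,Z)=22
step 2: merge (N,OW) at d=23/2, Q=-102; branch lengths N→29/6, OW→20/3; new cluster NOW
  updated: d(A,NOW)=15, d(NOW,Y)=17/4, d(NOW,Z)=81/4
step 3: merge (A,Y) at d=2, Q=-237/4; branch lengths A→91/16, Y→-59/16; new cluster AY
  updated: d(AY,NOW)=69/8, d(AY,Z)=19
step 4: merge (AY,NOW) at d=69/8, Q=-383/8; branch lengths AY→59/16, NOW→79/16; new cluster ANOWY
  updated: d(ANOWY,Z)=245/16
step 5: merge (ANOWY,Z) at d=245/16; branch lengths ANOWY→245/32, Z→245/32; new cluster ANOWYZ
final tree: (((A:91/16,Y:-59/16):59/16,(N:29/6,(O:27/4,W:17/4):20/3):79/16):245/32,Z:245/32)
total length: 775/16

27/4,17/4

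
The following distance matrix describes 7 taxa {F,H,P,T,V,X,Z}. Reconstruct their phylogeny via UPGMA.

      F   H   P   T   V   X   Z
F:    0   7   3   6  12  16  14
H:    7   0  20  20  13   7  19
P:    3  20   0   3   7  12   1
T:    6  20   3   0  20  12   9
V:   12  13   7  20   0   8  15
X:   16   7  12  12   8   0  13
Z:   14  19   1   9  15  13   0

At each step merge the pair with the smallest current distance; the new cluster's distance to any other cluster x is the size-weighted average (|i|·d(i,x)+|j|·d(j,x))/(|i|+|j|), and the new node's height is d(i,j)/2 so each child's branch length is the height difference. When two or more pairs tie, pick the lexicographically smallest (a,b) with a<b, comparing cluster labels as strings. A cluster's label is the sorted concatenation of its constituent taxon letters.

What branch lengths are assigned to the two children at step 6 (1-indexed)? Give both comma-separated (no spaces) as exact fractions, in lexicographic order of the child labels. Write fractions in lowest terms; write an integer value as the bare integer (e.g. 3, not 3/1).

43/12,47/24

iteration 1: select P,Z (d=1); attach at lengths (1/2, 1/2); label the merged cluster PZ
  updated: d(F,PZ)=17/2, d(H,PZ)=39/2, d(PZ,T)=6, d(PZ,V)=11, d(PZ,X)=25/2
iteration 2: select F,T (d=6); attach at lengths (3, 3); label the merged cluster FT
  updated: d(FT,H)=27/2, d(FT,PZ)=29/4, d(FT,V)=16, d(FT,X)=14
iteration 3: select H,X (d=7); attach at lengths (7/2, 7/2); label the merged cluster HX
  updated: d(FT,HX)=55/4, d(HX,PZ)=16, d(HX,V)=21/2
iteration 4: select FT,PZ (d=29/4); attach at lengths (5/8, 25/8); label the merged cluster FPTZ
  updated: d(FPTZ,HX)=119/8, d(FPTZ,V)=27/2
iteration 5: select HX,V (d=21/2); attach at lengths (7/4, 21/4); label the merged cluster HVX
  updated: d(FPTZ,HVX)=173/12
iteration 6: select FPTZ,HVX (d=173/12); attach at lengths (43/12, 47/24); label the merged cluster FHPTVXZ
final tree: (((F:3,T:3):5/8,(P:1/2,Z:1/2):25/8):43/12,((H:7/2,X:7/2):7/4,V:21/4):47/24)
total length: 727/24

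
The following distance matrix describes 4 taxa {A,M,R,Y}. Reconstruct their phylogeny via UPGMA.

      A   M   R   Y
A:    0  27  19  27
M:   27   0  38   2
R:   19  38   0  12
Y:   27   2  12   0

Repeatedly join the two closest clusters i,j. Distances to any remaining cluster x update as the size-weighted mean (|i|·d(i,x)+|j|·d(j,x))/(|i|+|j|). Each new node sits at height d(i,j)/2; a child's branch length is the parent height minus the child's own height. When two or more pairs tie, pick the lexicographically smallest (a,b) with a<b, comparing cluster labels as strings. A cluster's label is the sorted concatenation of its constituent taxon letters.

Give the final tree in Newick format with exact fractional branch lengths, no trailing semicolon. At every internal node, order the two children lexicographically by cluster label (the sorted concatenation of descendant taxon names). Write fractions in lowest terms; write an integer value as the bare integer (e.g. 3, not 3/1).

iteration 1: select M,Y (d=2); attach at lengths (1, 1); label the merged cluster MY
  updated: d(A,MY)=27, d(MY,R)=25
iteration 2: select A,R (d=19); attach at lengths (19/2, 19/2); label the merged cluster AR
  updated: d(AR,MY)=26
iteration 3: select AR,MY (d=26); attach at lengths (7/2, 12); label the merged cluster AMRY
final tree: ((A:19/2,R:19/2):7/2,(M:1,Y:1):12)
total length: 73/2

((A:19/2,R:19/2):7/2,(M:1,Y:1):12)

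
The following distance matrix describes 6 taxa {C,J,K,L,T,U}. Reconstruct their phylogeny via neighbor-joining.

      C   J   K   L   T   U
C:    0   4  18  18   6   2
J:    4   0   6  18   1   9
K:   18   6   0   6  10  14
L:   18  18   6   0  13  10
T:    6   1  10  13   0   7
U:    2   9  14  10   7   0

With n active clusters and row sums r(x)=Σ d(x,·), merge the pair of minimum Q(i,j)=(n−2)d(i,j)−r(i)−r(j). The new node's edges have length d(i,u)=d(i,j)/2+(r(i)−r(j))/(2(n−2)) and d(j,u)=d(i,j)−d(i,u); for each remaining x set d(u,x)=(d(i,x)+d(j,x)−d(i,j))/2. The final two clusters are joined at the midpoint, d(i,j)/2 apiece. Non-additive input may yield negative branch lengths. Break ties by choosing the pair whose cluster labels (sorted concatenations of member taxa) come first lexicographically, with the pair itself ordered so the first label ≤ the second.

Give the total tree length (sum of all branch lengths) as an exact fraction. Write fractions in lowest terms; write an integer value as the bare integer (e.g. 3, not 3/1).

step 1: merge (K,L) at d=6, Q=-95; branch lengths K→13/8, L→35/8; new cluster KL
  updated: d(C,KL)=15, d(J,KL)=9, d(KL,T)=17/2, d(KL,U)=9
step 2: merge (C,U) at d=2, Q=-48; branch lengths C→1, U→1; new cluster CU
  updated: d(CU,J)=11/2, d(CU,KL)=11, d(CU,T)=11/2
step 3: merge (CU,KL) at d=11, Q=-57/2; branch lengths CU→31/8, KL→57/8; new cluster CKLU
  updated: d(CKLU,J)=7/4, d(CKLU,T)=3/2
step 4: merge (CKLU,J) at d=7/4, Q=-17/4; branch lengths CKLU→9/8, J→5/8; new cluster CJKLU
  updated: d(CJKLU,T)=3/8
step 5: merge (CJKLU,T) at d=3/8; branch lengths CJKLU→3/16, T→3/16; new cluster CJKLTU
final tree: ((((C:1,U:1):31/8,(K:13/8,L:35/8):57/8):9/8,J:5/8):3/16,T:3/16)
total length: 169/8

169/8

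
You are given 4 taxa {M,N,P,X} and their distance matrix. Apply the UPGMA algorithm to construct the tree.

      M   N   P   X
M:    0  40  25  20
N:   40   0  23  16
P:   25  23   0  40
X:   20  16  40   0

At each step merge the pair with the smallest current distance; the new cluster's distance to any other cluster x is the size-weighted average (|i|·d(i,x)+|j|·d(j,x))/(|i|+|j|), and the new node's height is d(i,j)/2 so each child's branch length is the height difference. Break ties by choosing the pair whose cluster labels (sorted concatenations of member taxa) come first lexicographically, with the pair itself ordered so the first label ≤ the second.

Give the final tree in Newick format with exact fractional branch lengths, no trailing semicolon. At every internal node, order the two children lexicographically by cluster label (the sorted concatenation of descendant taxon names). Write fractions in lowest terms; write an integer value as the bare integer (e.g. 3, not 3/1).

iteration 1: select N,X (d=16); attach at lengths (8, 8); label the merged cluster NX
  updated: d(M,NX)=30, d(NX,P)=63/2
iteration 2: select M,P (d=25); attach at lengths (25/2, 25/2); label the merged cluster MP
  updated: d(MP,NX)=123/4
iteration 3: select MP,NX (d=123/4); attach at lengths (23/8, 59/8); label the merged cluster MNPX
final tree: ((M:25/2,P:25/2):23/8,(N:8,X:8):59/8)
total length: 205/4

((M:25/2,P:25/2):23/8,(N:8,X:8):59/8)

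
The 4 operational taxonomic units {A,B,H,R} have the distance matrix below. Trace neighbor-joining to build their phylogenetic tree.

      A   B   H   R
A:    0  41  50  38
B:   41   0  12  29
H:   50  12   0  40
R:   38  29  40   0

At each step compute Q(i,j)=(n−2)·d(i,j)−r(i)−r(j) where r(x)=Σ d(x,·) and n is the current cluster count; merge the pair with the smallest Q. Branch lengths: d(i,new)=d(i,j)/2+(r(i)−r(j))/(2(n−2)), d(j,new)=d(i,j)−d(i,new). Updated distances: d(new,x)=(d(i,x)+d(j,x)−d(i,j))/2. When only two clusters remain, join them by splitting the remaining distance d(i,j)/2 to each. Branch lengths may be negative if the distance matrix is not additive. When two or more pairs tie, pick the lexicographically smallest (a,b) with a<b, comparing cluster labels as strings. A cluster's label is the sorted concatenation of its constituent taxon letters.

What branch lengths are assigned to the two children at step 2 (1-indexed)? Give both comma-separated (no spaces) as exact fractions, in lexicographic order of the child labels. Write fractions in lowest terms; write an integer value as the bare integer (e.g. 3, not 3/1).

iteration 1: select A,R (d=38, Q=-160); attach at lengths (49/2, 27/2); label the merged cluster AR
  updated: d(AR,B)=16, d(AR,H)=26
iteration 2: select AR,B (d=16, Q=-54); attach at lengths (15, 1); label the merged cluster ABR
  updated: d(ABR,H)=11
iteration 3: select ABR,H (d=11); attach at lengths (11/2, 11/2); label the merged cluster ABHR
final tree: (((A:49/2,R:27/2):15,B:1):11/2,H:11/2)
total length: 65

15,1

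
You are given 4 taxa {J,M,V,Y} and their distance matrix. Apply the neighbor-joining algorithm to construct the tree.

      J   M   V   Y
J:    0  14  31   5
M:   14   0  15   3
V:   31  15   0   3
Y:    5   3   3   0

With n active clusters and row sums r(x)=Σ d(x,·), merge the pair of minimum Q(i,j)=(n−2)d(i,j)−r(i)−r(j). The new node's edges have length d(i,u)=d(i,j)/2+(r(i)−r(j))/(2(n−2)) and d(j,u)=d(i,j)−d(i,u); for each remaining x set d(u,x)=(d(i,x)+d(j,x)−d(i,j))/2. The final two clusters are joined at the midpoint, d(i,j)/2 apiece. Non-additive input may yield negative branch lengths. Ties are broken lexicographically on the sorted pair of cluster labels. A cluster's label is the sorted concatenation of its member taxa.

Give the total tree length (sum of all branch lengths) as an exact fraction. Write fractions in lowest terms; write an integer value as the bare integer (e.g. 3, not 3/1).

22

step 1: merge (J,M) at d=14, Q=-54; branch lengths J→23/2, M→5/2; new cluster JM
  updated: d(JM,V)=16, d(JM,Y)=-3
step 2: merge (JM,V) at d=16, Q=-16; branch lengths JM→5, V→11; new cluster JMV
  updated: d(JMV,Y)=-8
step 3: merge (JMV,Y) at d=-8; branch lengths JMV→-4, Y→-4; new cluster JMVY
final tree: (((J:23/2,M:5/2):5,V:11):-4,Y:-4)
total length: 22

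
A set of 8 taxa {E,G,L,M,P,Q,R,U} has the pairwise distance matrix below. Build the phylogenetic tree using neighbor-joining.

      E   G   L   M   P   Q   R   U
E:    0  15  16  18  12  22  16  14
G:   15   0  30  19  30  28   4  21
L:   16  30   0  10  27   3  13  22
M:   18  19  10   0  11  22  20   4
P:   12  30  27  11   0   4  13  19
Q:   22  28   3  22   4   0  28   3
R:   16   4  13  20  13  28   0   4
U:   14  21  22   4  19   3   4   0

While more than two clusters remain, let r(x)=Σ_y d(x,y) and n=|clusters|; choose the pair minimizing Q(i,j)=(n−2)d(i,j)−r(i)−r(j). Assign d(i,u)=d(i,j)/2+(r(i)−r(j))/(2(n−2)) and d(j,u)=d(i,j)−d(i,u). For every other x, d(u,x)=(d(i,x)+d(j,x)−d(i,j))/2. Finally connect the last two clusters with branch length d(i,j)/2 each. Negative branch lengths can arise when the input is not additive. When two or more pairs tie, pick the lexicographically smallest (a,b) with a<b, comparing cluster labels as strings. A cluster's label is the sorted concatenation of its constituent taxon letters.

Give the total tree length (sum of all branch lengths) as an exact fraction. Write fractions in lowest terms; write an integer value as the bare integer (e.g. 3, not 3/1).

1467/32

step 1: merge (G,R) at d=4, Q=-221; branch lengths G→73/12, R→-25/12; new cluster GR
  updated: d(E,GR)=27/2, d(GR,L)=39/2, d(GR,M)=35/2, d(GR,P)=39/2, d(GR,Q)=26, d(GR,U)=21/2
step 2: merge (L,Q) at d=3, Q=-325/2; branch lengths L→13/4, Q→-1/4; new cluster LQ
  updated: d(E,LQ)=35/2, d(GR,LQ)=85/4, d(LQ,M)=29/2, d(LQ,P)=14, d(LQ,U)=11
step 3: merge (M,U) at d=4, Q=-215/2; branch lengths M→45/16, U→19/16; new cluster MU
  updated: d(E,MU)=14, d(GR,MU)=12, d(LQ,MU)=43/4, d(MU,P)=13
step 4: merge (E,GR) at d=27/2, Q=-331/4; branch lengths E→125/24, GR→199/24; new cluster EGR
  updated: d(EGR,LQ)=101/8, d(EGR,MU)=25/4, d(EGR,P)=9
step 5: merge (EGR,P) at d=9, Q=-367/8; branch lengths EGR→79/32, P→209/32; new cluster EGPR
  updated: d(EGPR,LQ)=141/16, d(EGPR,MU)=41/8
step 6: merge (EGPR,LQ) at d=141/16, Q=-395/16; branch lengths EGPR→51/32, LQ→231/32; new cluster EGLPQR
  updated: d(EGLPQR,MU)=113/32
step 7: merge (EGLPQR,MU) at d=113/32; branch lengths EGLPQR→113/64, MU→113/64; new cluster EGLMPQRU
final tree: ((((E:125/24,(G:73/12,R:-25/12):199/24):79/32,P:209/32):51/32,(L:13/4,Q:-1/4):231/32):113/64,(M:45/16,U:19/16):113/64)
total length: 1467/32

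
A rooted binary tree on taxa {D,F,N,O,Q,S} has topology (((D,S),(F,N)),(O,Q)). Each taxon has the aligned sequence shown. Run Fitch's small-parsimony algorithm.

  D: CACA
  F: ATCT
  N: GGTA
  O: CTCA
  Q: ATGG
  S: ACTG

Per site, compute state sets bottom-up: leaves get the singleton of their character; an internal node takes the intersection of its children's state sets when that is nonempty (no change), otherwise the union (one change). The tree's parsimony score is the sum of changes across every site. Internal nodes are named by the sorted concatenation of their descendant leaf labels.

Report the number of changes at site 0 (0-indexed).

site 0, node DS: D={C} ∪ S={A} → {A,C} (+1)
site 0, node FN: F={A} ∪ N={G} → {A,G} (+1)
site 0, node DFNS: DS={A,C} ∩ FN={A,G} → {A} (+0)
site 0, node OQ: O={C} ∪ Q={A} → {A,C} (+1)
site 0, node DFNOQS: DFNS={A} ∩ OQ={A,C} → {A} (+0)
site 1, node DS: D={A} ∪ S={C} → {A,C} (+1)
site 1, node FN: F={T} ∪ N={G} → {G,T} (+1)
site 1, node DFNS: DS={A,C} ∪ FN={G,T} → {A,C,G,T} (+1)
site 1, node OQ: O={T} ∩ Q={T} → {T} (+0)
site 1, node DFNOQS: DFNS={A,C,G,T} ∩ OQ={T} → {T} (+0)
site 2, node DS: D={C} ∪ S={T} → {C,T} (+1)
site 2, node FN: F={C} ∪ N={T} → {C,T} (+1)
site 2, node DFNS: DS={C,T} ∩ FN={C,T} → {C,T} (+0)
site 2, node OQ: O={C} ∪ Q={G} → {C,G} (+1)
site 2, node DFNOQS: DFNS={C,T} ∩ OQ={C,G} → {C} (+0)
site 3, node DS: D={A} ∪ S={G} → {A,G} (+1)
site 3, node FN: F={T} ∪ N={A} → {A,T} (+1)
site 3, node DFNS: DS={A,G} ∩ FN={A,T} → {A} (+0)
site 3, node OQ: O={A} ∪ Q={G} → {A,G} (+1)
site 3, node DFNOQS: DFNS={A} ∩ OQ={A,G} → {A} (+0)
per-site changes: [3, 3, 3, 3]; total = 12

3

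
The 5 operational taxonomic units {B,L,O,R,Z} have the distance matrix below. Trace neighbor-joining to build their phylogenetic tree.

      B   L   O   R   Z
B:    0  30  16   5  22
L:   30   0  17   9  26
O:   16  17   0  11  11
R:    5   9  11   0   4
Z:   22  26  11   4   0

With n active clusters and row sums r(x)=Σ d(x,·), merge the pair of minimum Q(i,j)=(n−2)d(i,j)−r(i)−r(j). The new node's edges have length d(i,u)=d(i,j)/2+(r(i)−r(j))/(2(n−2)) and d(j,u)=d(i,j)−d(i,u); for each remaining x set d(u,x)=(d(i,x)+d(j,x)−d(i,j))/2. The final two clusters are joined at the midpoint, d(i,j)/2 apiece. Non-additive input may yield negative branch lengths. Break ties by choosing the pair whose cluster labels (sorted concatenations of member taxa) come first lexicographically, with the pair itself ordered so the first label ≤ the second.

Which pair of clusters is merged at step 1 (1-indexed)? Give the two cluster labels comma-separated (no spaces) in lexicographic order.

1. join B+R (d=5, Q=-87) ⇒ BR; edges |B|=59/6, |R|=-29/6
  updated: d(BR,L)=17, d(BR,O)=11, d(BR,Z)=21/2
2. join BR+Z (d=21/2, Q=-65) ⇒ BRZ; edges |BR|=3, |Z|=15/2
  updated: d(BRZ,L)=65/4, d(BRZ,O)=23/4
3. join BRZ+L (d=65/4, Q=-39) ⇒ BLRZ; edges |BRZ|=5/2, |L|=55/4
  updated: d(BLRZ,O)=13/4
4. join BLRZ+O (d=13/4) ⇒ BLORZ; edges |BLRZ|=13/8, |O|=13/8
final tree: ((((B:59/6,R:-29/6):3,Z:15/2):5/2,L:55/4):13/8,O:13/8)
total length: 35

B,R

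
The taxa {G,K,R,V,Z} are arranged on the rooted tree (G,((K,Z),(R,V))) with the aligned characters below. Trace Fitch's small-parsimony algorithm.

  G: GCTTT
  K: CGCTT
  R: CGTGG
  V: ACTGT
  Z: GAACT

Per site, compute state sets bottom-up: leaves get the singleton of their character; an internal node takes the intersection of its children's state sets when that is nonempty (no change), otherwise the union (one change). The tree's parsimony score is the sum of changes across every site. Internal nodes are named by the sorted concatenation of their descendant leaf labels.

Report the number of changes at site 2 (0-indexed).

2

KZ@0: {C} ∪ {G} = {C,G} (union, +1)
RV@0: {C} ∪ {A} = {A,C} (union, +1)
KRVZ@0: {C,G} ∩ {A,C} = {C} (intersection, +0)
GKRVZ@0: {G} ∪ {C} = {C,G} (union, +1)
KZ@1: {G} ∪ {A} = {A,G} (union, +1)
RV@1: {G} ∪ {C} = {C,G} (union, +1)
KRVZ@1: {A,G} ∩ {C,G} = {G} (intersection, +0)
GKRVZ@1: {C} ∪ {G} = {C,G} (union, +1)
KZ@2: {C} ∪ {A} = {A,C} (union, +1)
RV@2: {T} ∩ {T} = {T} (intersection, +0)
KRVZ@2: {A,C} ∪ {T} = {A,C,T} (union, +1)
GKRVZ@2: {T} ∩ {A,C,T} = {T} (intersection, +0)
KZ@3: {T} ∪ {C} = {C,T} (union, +1)
RV@3: {G} ∩ {G} = {G} (intersection, +0)
KRVZ@3: {C,T} ∪ {G} = {C,G,T} (union, +1)
GKRVZ@3: {T} ∩ {C,G,T} = {T} (intersection, +0)
KZ@4: {T} ∩ {T} = {T} (intersection, +0)
RV@4: {G} ∪ {T} = {G,T} (union, +1)
KRVZ@4: {T} ∩ {G,T} = {T} (intersection, +0)
GKRVZ@4: {T} ∩ {T} = {T} (intersection, +0)
per-site changes: [3, 3, 2, 2, 1]; total = 11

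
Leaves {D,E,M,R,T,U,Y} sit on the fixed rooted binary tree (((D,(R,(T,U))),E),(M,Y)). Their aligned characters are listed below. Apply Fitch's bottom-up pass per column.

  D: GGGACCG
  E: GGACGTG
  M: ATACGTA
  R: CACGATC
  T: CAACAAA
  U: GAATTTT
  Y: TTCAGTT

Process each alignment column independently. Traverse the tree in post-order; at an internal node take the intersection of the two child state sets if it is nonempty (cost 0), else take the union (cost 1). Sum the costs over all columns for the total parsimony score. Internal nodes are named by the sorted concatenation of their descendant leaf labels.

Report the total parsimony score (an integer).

[col 0] TU: children T:{C}, U:{G} ∪→ {C,G}; cost 1
[col 0] RTU: children R:{C}, TU:{C,G} ∩→ {C}; cost 0
[col 0] DRTU: children D:{G}, RTU:{C} ∪→ {C,G}; cost 1
[col 0] DERTU: children DRTU:{C,G}, E:{G} ∩→ {G}; cost 0
[col 0] MY: children M:{A}, Y:{T} ∪→ {A,T}; cost 1
[col 0] DEMRTUY: children DERTU:{G}, MY:{A,T} ∪→ {A,G,T}; cost 1
[col 1] TU: children T:{A}, U:{A} ∩→ {A}; cost 0
[col 1] RTU: children R:{A}, TU:{A} ∩→ {A}; cost 0
[col 1] DRTU: children D:{G}, RTU:{A} ∪→ {A,G}; cost 1
[col 1] DERTU: children DRTU:{A,G}, E:{G} ∩→ {G}; cost 0
[col 1] MY: children M:{T}, Y:{T} ∩→ {T}; cost 0
[col 1] DEMRTUY: children DERTU:{G}, MY:{T} ∪→ {G,T}; cost 1
[col 2] TU: children T:{A}, U:{A} ∩→ {A}; cost 0
[col 2] RTU: children R:{C}, TU:{A} ∪→ {A,C}; cost 1
[col 2] DRTU: children D:{G}, RTU:{A,C} ∪→ {A,C,G}; cost 1
[col 2] DERTU: children DRTU:{A,C,G}, E:{A} ∩→ {A}; cost 0
[col 2] MY: children M:{A}, Y:{C} ∪→ {A,C}; cost 1
[col 2] DEMRTUY: children DERTU:{A}, MY:{A,C} ∩→ {A}; cost 0
[col 3] TU: children T:{C}, U:{T} ∪→ {C,T}; cost 1
[col 3] RTU: children R:{G}, TU:{C,T} ∪→ {C,G,T}; cost 1
[col 3] DRTU: children D:{A}, RTU:{C,G,T} ∪→ {A,C,G,T}; cost 1
[col 3] DERTU: children DRTU:{A,C,G,T}, E:{C} ∩→ {C}; cost 0
[col 3] MY: children M:{C}, Y:{A} ∪→ {A,C}; cost 1
[col 3] DEMRTUY: children DERTU:{C}, MY:{A,C} ∩→ {C}; cost 0
[col 4] TU: children T:{A}, U:{T} ∪→ {A,T}; cost 1
[col 4] RTU: children R:{A}, TU:{A,T} ∩→ {A}; cost 0
[col 4] DRTU: children D:{C}, RTU:{A} ∪→ {A,C}; cost 1
[col 4] DERTU: children DRTU:{A,C}, E:{G} ∪→ {A,C,G}; cost 1
[col 4] MY: children M:{G}, Y:{G} ∩→ {G}; cost 0
[col 4] DEMRTUY: children DERTU:{A,C,G}, MY:{G} ∩→ {G}; cost 0
[col 5] TU: children T:{A}, U:{T} ∪→ {A,T}; cost 1
[col 5] RTU: children R:{T}, TU:{A,T} ∩→ {T}; cost 0
[col 5] DRTU: children D:{C}, RTU:{T} ∪→ {C,T}; cost 1
[col 5] DERTU: children DRTU:{C,T}, E:{T} ∩→ {T}; cost 0
[col 5] MY: children M:{T}, Y:{T} ∩→ {T}; cost 0
[col 5] DEMRTUY: children DERTU:{T}, MY:{T} ∩→ {T}; cost 0
[col 6] TU: children T:{A}, U:{T} ∪→ {A,T}; cost 1
[col 6] RTU: children R:{C}, TU:{A,T} ∪→ {A,C,T}; cost 1
[col 6] DRTU: children D:{G}, RTU:{A,C,T} ∪→ {A,C,G,T}; cost 1
[col 6] DERTU: children DRTU:{A,C,G,T}, E:{G} ∩→ {G}; cost 0
[col 6] MY: children M:{A}, Y:{T} ∪→ {A,T}; cost 1
[col 6] DEMRTUY: children DERTU:{G}, MY:{A,T} ∪→ {A,G,T}; cost 1
per-site changes: [4, 2, 3, 4, 3, 2, 5]; total = 23

23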